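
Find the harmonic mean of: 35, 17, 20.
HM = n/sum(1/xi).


Sum of reciprocals = 1/35 + 1/17 + 1/20 = 0.137395
HM = 3/0.137395 = 21.8349

HM = 21.8349


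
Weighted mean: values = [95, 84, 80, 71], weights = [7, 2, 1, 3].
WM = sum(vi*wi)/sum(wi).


Numerator = 95*7 + 84*2 + 80*1 + 71*3 = 1126
Denominator = 7 + 2 + 1 + 3 = 13
WM = 1126/13 = 86.6154

WM = 86.6154


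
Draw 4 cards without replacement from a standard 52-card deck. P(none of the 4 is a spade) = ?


P(no spades) = (39/52) × (38/51) × (37/50) × (36/49)
= 0.3038

P = 0.3038


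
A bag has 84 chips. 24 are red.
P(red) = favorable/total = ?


P = 24/84 = 0.2857

P = 0.2857


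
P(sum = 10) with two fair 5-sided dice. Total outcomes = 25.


Total outcomes = 5×5 = 25
Favorable (sum = 10): 1
P = 1/25 = 0.0400

P = 0.0400


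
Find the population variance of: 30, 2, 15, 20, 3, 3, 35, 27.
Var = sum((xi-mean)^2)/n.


Mean = 16.8750
Squared deviations: 172.2656, 221.2656, 3.5156, 9.7656, 192.5156, 192.5156, 328.5156, 102.5156
Sum = 1222.8750
Variance = 1222.8750/8 = 152.8594

Variance = 152.8594


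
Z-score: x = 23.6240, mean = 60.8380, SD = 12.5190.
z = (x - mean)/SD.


z = (23.6240 - 60.8380)/12.5190
= -37.2140/12.5190
= -2.9726

z = -2.9726


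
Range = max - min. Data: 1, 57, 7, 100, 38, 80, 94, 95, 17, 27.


Max = 100, Min = 1
Range = 100 - 1 = 99

Range = 99


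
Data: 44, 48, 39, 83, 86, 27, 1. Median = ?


Sorted: 1, 27, 39, 44, 48, 83, 86
n = 7 (odd)
Middle value = 44

Median = 44


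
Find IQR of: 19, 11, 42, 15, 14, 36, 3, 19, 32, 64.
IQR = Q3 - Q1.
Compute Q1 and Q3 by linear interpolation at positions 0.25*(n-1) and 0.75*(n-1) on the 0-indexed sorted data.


Sorted: 3, 11, 14, 15, 19, 19, 32, 36, 42, 64
Q1 (25th %ile) = 14.2500
Q3 (75th %ile) = 35.0000
IQR = 35.0000 - 14.2500 = 20.7500

IQR = 20.7500


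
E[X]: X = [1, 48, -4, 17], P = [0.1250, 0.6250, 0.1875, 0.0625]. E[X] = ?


E[X] = 1*0.1250 + 48*0.6250 - 4*0.1875 + 17*0.0625
= 0.1250 + 30.0000 - 0.7500 + 1.0625
= 30.4375

E[X] = 30.4375


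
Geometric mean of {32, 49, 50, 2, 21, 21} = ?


Product = 32 × 49 × 50 × 2 × 21 × 21 = 69148800
GM = 69148800^(1/6) = 20.2596

GM = 20.2596


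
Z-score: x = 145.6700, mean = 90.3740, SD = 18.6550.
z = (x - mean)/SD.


z = (145.6700 - 90.3740)/18.6550
= 55.2960/18.6550
= 2.9641

z = 2.9641


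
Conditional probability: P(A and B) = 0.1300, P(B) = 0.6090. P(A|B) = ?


P(A|B) = 0.1300/0.6090 = 0.2135

P(A|B) = 0.2135


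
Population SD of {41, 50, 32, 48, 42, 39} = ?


Mean = 42.0000
Variance = 35.0000
SD = sqrt(35.0000) = 5.9161

SD = 5.9161


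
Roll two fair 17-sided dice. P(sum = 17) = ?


Total outcomes = 17×17 = 289
Favorable (sum = 17): 16
P = 16/289 = 0.0554

P = 0.0554


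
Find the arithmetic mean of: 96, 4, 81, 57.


Sum = 96 + 4 + 81 + 57 = 238
n = 4
Mean = 238/4 = 59.5000

Mean = 59.5000


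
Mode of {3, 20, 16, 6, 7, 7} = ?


Frequencies: 3:1, 6:1, 7:2, 16:1, 20:1
Max frequency = 2
Mode = 7

Mode = 7


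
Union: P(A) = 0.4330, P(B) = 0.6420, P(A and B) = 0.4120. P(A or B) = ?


P(A∪B) = 0.4330 + 0.6420 - 0.4120
= 1.0750 - 0.4120
= 0.6630

P(A∪B) = 0.6630


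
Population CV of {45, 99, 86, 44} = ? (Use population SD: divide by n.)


Mean = 68.5000
SD = 24.4387
CV = (24.4387/68.5000)*100 = 35.6769%

CV = 35.6769%


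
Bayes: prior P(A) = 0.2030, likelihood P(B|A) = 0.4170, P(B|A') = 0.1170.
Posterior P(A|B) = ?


P(B) = P(B|A)*P(A) + P(B|A')*P(A')
= 0.4170*0.2030 + 0.1170*0.7970
= 0.084651 + 0.093249 = 0.177900
P(A|B) = 0.084651/0.177900 = 0.4758

P(A|B) = 0.4758


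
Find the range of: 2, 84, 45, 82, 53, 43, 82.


Max = 84, Min = 2
Range = 84 - 2 = 82

Range = 82


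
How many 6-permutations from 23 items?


P(23,6) = 23!/17!
= 25852016738884976640000/355687428096000
= 72681840

P(23,6) = 72681840


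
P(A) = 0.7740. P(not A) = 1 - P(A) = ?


P(not A) = 1 - 0.7740 = 0.2260

P(not A) = 0.2260


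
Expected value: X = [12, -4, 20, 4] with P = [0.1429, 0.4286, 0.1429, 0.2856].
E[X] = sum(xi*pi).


E[X] = 12*0.1429 - 4*0.4286 + 20*0.1429 + 4*0.2856
= 1.7148 - 1.7144 + 2.8580 + 1.1424
= 4.0008

E[X] = 4.0008


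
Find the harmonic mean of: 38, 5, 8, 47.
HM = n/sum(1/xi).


Sum of reciprocals = 1/38 + 1/5 + 1/8 + 1/47 = 0.372592
HM = 4/0.372592 = 10.7356

HM = 10.7356


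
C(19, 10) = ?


C(19,10) = 19!/(10! × 9!)
= 121645100408832000/(3628800 × 362880)
= 92378

C(19,10) = 92378


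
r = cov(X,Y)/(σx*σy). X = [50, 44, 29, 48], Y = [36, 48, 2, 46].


Mean X = 42.7500, Mean Y = 33.0000
SD X = 8.227241, SD Y = 18.466185
Cov = 133.750000
r = 133.750000/(8.227241*18.466185) = 0.8804

r = 0.8804


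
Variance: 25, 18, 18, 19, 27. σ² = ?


Mean = 21.4000
Squared deviations: 12.9600, 11.5600, 11.5600, 5.7600, 31.3600
Sum = 73.2000
Variance = 73.2000/5 = 14.6400

Variance = 14.6400


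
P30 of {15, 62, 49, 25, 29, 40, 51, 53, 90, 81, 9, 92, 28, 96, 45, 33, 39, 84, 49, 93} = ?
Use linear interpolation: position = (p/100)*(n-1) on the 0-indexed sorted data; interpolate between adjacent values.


Sorted: 9, 15, 25, 28, 29, 33, 39, 40, 45, 49, 49, 51, 53, 62, 81, 84, 90, 92, 93, 96
n = 20
Index = 30/100 * 19 = 5.7000
Lower = data[5] = 33, Upper = data[6] = 39
P30 = 33 + 0.7000*(6) = 37.2000

P30 = 37.2000


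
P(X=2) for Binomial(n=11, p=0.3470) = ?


C(11,2) = 55
p^2 = 0.120409
(1-p)^9 = 0.021588
P = 55 * 0.120409 * 0.021588 = 0.1430

P(X=2) = 0.1430


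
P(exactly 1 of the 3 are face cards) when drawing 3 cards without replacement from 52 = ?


Hypergeometric: P(X=1) = C(12,1)·C(40,2) / C(52,3)
= 12 × 780 / 22100
= 9360/22100 = 0.4235

P = 0.4235


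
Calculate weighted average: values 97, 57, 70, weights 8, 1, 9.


Numerator = 97*8 + 57*1 + 70*9 = 1463
Denominator = 8 + 1 + 9 = 18
WM = 1463/18 = 81.2778

WM = 81.2778


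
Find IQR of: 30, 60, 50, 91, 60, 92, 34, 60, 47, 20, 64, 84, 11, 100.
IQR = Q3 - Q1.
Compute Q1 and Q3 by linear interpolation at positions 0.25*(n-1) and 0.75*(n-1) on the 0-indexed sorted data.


Sorted: 11, 20, 30, 34, 47, 50, 60, 60, 60, 64, 84, 91, 92, 100
Q1 (25th %ile) = 37.2500
Q3 (75th %ile) = 79.0000
IQR = 79.0000 - 37.2500 = 41.7500

IQR = 41.7500


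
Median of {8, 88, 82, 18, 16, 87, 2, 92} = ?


Sorted: 2, 8, 16, 18, 82, 87, 88, 92
n = 8 (even)
Middle values: 18 and 82
Median = (18+82)/2 = 50.0000

Median = 50.0000


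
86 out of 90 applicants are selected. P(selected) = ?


P = 86/90 = 0.9556

P = 0.9556


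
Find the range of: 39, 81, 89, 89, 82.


Max = 89, Min = 39
Range = 89 - 39 = 50

Range = 50


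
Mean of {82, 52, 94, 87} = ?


Sum = 82 + 52 + 94 + 87 = 315
n = 4
Mean = 315/4 = 78.7500

Mean = 78.7500


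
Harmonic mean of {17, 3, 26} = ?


Sum of reciprocals = 1/17 + 1/3 + 1/26 = 0.430618
HM = 3/0.430618 = 6.9667

HM = 6.9667


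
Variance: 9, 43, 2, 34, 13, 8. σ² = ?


Mean = 18.1667
Squared deviations: 84.0278, 616.6944, 261.3611, 250.6944, 26.6944, 103.3611
Sum = 1342.8333
Variance = 1342.8333/6 = 223.8056

Variance = 223.8056


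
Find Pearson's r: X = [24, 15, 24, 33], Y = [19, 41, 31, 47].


Mean X = 24.0000, Mean Y = 34.5000
SD X = 6.363961, SD Y = 10.618380
Cov = 13.500000
r = 13.500000/(6.363961*10.618380) = 0.1998

r = 0.1998


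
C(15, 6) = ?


C(15,6) = 15!/(6! × 9!)
= 1307674368000/(720 × 362880)
= 5005

C(15,6) = 5005


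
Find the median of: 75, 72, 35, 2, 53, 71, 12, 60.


Sorted: 2, 12, 35, 53, 60, 71, 72, 75
n = 8 (even)
Middle values: 53 and 60
Median = (53+60)/2 = 56.5000

Median = 56.5000


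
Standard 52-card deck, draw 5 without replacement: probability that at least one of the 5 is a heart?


P(at least one) = 1 - P(none)
P(none) = (39/52) × (38/51) × (37/50) × (36/49) × (35/48) = 0.221534
P(at least one) = 1 - 0.221534 = 0.7785

P = 0.7785


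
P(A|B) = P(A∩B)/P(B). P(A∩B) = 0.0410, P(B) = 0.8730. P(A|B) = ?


P(A|B) = 0.0410/0.8730 = 0.0470

P(A|B) = 0.0470


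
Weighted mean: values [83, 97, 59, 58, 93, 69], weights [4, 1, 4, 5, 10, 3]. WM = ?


Numerator = 83*4 + 97*1 + 59*4 + 58*5 + 93*10 + 69*3 = 2092
Denominator = 4 + 1 + 4 + 5 + 10 + 3 = 27
WM = 2092/27 = 77.4815

WM = 77.4815


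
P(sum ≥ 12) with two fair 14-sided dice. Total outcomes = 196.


Total outcomes = 14×14 = 196
Favorable (sum ≥ 12): 141
P = 141/196 = 0.7194

P = 0.7194


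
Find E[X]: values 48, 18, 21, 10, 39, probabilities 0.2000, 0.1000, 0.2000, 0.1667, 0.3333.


E[X] = 48*0.2000 + 18*0.1000 + 21*0.2000 + 10*0.1667 + 39*0.3333
= 9.6000 + 1.8000 + 4.2000 + 1.6670 + 12.9987
= 30.2657

E[X] = 30.2657


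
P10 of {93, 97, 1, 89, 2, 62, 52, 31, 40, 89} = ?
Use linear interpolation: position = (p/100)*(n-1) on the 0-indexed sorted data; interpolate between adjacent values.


Sorted: 1, 2, 31, 40, 52, 62, 89, 89, 93, 97
n = 10
Index = 10/100 * 9 = 0.9000
Lower = data[0] = 1, Upper = data[1] = 2
P10 = 1 + 0.9000*(1) = 1.9000

P10 = 1.9000


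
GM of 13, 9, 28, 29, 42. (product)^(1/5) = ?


Product = 13 × 9 × 28 × 29 × 42 = 3990168
GM = 3990168^(1/5) = 20.9025

GM = 20.9025


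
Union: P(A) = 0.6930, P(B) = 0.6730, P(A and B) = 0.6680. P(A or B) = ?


P(A∪B) = 0.6930 + 0.6730 - 0.6680
= 1.3660 - 0.6680
= 0.6980

P(A∪B) = 0.6980


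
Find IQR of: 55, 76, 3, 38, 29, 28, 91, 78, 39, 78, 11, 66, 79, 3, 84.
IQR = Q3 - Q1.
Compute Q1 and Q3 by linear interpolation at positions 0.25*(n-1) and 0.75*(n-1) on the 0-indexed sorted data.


Sorted: 3, 3, 11, 28, 29, 38, 39, 55, 66, 76, 78, 78, 79, 84, 91
Q1 (25th %ile) = 28.5000
Q3 (75th %ile) = 78.0000
IQR = 78.0000 - 28.5000 = 49.5000

IQR = 49.5000


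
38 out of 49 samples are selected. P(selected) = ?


P = 38/49 = 0.7755

P = 0.7755


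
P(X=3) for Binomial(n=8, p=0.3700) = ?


C(8,3) = 56
p^3 = 0.050653
(1-p)^5 = 0.099244
P = 56 * 0.050653 * 0.099244 = 0.2815

P(X=3) = 0.2815


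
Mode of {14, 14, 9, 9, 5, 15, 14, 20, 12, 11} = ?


Frequencies: 5:1, 9:2, 11:1, 12:1, 14:3, 15:1, 20:1
Max frequency = 3
Mode = 14

Mode = 14


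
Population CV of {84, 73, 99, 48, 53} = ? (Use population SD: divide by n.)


Mean = 71.4000
SD = 19.0221
CV = (19.0221/71.4000)*100 = 26.6416%

CV = 26.6416%


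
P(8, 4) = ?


P(8,4) = 8!/4!
= 40320/24
= 1680

P(8,4) = 1680


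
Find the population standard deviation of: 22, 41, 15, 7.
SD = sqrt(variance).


Mean = 21.2500
Variance = 158.1875
SD = sqrt(158.1875) = 12.5773

SD = 12.5773


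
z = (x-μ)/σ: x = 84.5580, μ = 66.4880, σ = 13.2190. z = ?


z = (84.5580 - 66.4880)/13.2190
= 18.0700/13.2190
= 1.3670

z = 1.3670


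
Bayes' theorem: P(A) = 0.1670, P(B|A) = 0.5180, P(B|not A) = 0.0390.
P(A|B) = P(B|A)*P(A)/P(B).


P(B) = P(B|A)*P(A) + P(B|A')*P(A')
= 0.5180*0.1670 + 0.0390*0.8330
= 0.086506 + 0.032487 = 0.118993
P(A|B) = 0.086506/0.118993 = 0.7270

P(A|B) = 0.7270


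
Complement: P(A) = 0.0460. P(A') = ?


P(not A) = 1 - 0.0460 = 0.9540

P(not A) = 0.9540


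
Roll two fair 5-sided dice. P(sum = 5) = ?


Total outcomes = 5×5 = 25
Favorable (sum = 5): 4
P = 4/25 = 0.1600

P = 0.1600


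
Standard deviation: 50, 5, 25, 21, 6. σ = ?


Mean = 21.4000
Variance = 267.4400
SD = sqrt(267.4400) = 16.3536

SD = 16.3536


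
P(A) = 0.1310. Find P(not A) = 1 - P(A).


P(not A) = 1 - 0.1310 = 0.8690

P(not A) = 0.8690


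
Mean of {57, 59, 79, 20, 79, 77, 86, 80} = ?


Sum = 57 + 59 + 79 + 20 + 79 + 77 + 86 + 80 = 537
n = 8
Mean = 537/8 = 67.1250

Mean = 67.1250


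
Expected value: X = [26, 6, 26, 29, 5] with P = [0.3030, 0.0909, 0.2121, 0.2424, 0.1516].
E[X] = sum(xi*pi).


E[X] = 26*0.3030 + 6*0.0909 + 26*0.2121 + 29*0.2424 + 5*0.1516
= 7.8780 + 0.5454 + 5.5146 + 7.0296 + 0.7580
= 21.7256

E[X] = 21.7256


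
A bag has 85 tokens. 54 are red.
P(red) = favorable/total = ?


P = 54/85 = 0.6353

P = 0.6353


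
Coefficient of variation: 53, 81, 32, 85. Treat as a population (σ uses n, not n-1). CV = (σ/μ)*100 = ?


Mean = 62.7500
SD = 21.6145
CV = (21.6145/62.7500)*100 = 34.4455%

CV = 34.4455%


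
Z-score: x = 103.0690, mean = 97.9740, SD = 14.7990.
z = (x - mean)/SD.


z = (103.0690 - 97.9740)/14.7990
= 5.0950/14.7990
= 0.3443

z = 0.3443


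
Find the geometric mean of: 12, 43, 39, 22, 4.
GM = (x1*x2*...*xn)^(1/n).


Product = 12 × 43 × 39 × 22 × 4 = 1770912
GM = 1770912^(1/5) = 17.7680

GM = 17.7680


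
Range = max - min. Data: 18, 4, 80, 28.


Max = 80, Min = 4
Range = 80 - 4 = 76

Range = 76


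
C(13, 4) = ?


C(13,4) = 13!/(4! × 9!)
= 6227020800/(24 × 362880)
= 715

C(13,4) = 715


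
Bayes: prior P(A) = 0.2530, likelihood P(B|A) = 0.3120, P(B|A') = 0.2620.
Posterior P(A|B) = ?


P(B) = P(B|A)*P(A) + P(B|A')*P(A')
= 0.3120*0.2530 + 0.2620*0.7470
= 0.078936 + 0.195714 = 0.274650
P(A|B) = 0.078936/0.274650 = 0.2874

P(A|B) = 0.2874


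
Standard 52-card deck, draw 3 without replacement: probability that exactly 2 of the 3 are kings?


Hypergeometric: P(X=2) = C(4,2)·C(48,1) / C(52,3)
= 6 × 48 / 22100
= 288/22100 = 0.0130

P = 0.0130


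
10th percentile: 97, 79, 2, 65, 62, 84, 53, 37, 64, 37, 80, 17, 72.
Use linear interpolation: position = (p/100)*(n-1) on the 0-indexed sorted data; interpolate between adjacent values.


Sorted: 2, 17, 37, 37, 53, 62, 64, 65, 72, 79, 80, 84, 97
n = 13
Index = 10/100 * 12 = 1.2000
Lower = data[1] = 17, Upper = data[2] = 37
P10 = 17 + 0.2000*(20) = 21.0000

P10 = 21.0000


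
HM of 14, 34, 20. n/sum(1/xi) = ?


Sum of reciprocals = 1/14 + 1/34 + 1/20 = 0.150840
HM = 3/0.150840 = 19.8886

HM = 19.8886


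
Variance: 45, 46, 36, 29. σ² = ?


Mean = 39.0000
Squared deviations: 36.0000, 49.0000, 9.0000, 100.0000
Sum = 194.0000
Variance = 194.0000/4 = 48.5000

Variance = 48.5000


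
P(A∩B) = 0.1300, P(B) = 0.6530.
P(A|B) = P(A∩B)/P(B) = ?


P(A|B) = 0.1300/0.6530 = 0.1991

P(A|B) = 0.1991


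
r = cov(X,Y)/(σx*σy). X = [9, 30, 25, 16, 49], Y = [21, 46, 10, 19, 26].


Mean X = 25.8000, Mean Y = 24.4000
SD X = 13.673332, SD Y = 11.976644
Cov = 49.880000
r = 49.880000/(13.673332*11.976644) = 0.3046

r = 0.3046


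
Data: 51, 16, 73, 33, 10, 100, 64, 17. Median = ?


Sorted: 10, 16, 17, 33, 51, 64, 73, 100
n = 8 (even)
Middle values: 33 and 51
Median = (33+51)/2 = 42.0000

Median = 42.0000


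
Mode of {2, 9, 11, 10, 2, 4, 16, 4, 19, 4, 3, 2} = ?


Frequencies: 2:3, 3:1, 4:3, 9:1, 10:1, 11:1, 16:1, 19:1
Max frequency = 3
Mode = 2, 4

Mode = 2, 4


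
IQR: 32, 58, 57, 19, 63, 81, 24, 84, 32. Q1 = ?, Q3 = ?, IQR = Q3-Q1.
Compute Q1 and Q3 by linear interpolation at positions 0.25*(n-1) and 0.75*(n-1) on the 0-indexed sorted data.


Sorted: 19, 24, 32, 32, 57, 58, 63, 81, 84
Q1 (25th %ile) = 32.0000
Q3 (75th %ile) = 63.0000
IQR = 63.0000 - 32.0000 = 31.0000

IQR = 31.0000


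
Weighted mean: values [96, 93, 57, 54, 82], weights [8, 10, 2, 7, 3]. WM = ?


Numerator = 96*8 + 93*10 + 57*2 + 54*7 + 82*3 = 2436
Denominator = 8 + 10 + 2 + 7 + 3 = 30
WM = 2436/30 = 81.2000

WM = 81.2000


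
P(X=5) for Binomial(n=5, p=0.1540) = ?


C(5,5) = 1
p^5 = 8.661709e-05
(1-p)^0 = 1.000000
P = 1 * 8.661709e-05 * 1.000000 = 8.6617e-05

P(X=5) = 8.6617e-05


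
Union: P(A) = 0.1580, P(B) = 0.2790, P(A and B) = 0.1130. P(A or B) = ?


P(A∪B) = 0.1580 + 0.2790 - 0.1130
= 0.4370 - 0.1130
= 0.3240

P(A∪B) = 0.3240


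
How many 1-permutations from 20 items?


P(20,1) = 20!/19!
= 2432902008176640000/121645100408832000
= 20

P(20,1) = 20


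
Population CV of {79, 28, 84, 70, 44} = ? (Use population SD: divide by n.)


Mean = 61.0000
SD = 21.5035
CV = (21.5035/61.0000)*100 = 35.2516%

CV = 35.2516%


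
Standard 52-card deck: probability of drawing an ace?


4 aces in 52 cards
P = 4/52 = 0.0769

P = 0.0769


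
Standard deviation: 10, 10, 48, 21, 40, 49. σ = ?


Mean = 29.6667
Variance = 277.5556
SD = sqrt(277.5556) = 16.6600

SD = 16.6600


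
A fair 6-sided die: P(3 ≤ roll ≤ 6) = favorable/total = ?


Favorable outcomes (3 ≤ roll ≤ 6): 4
Total outcomes = 6
P = 4/6 = 0.6667

P = 0.6667


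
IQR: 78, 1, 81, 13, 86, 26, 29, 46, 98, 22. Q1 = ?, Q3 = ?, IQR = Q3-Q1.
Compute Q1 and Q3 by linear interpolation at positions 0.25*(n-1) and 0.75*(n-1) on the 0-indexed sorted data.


Sorted: 1, 13, 22, 26, 29, 46, 78, 81, 86, 98
Q1 (25th %ile) = 23.0000
Q3 (75th %ile) = 80.2500
IQR = 80.2500 - 23.0000 = 57.2500

IQR = 57.2500


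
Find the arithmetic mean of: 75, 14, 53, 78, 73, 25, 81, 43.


Sum = 75 + 14 + 53 + 78 + 73 + 25 + 81 + 43 = 442
n = 8
Mean = 442/8 = 55.2500

Mean = 55.2500


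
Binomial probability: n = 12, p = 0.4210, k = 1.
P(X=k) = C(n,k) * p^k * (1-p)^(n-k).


C(12,1) = 12
p^1 = 0.421000
(1-p)^11 = 0.002452
P = 12 * 0.421000 * 0.002452 = 0.0124

P(X=1) = 0.0124


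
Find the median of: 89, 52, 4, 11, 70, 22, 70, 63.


Sorted: 4, 11, 22, 52, 63, 70, 70, 89
n = 8 (even)
Middle values: 52 and 63
Median = (52+63)/2 = 57.5000

Median = 57.5000


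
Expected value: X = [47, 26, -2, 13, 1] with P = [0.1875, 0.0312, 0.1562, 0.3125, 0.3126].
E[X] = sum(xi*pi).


E[X] = 47*0.1875 + 26*0.0312 - 2*0.1562 + 13*0.3125 + 1*0.3126
= 8.8125 + 0.8112 - 0.3124 + 4.0625 + 0.3126
= 13.6864

E[X] = 13.6864


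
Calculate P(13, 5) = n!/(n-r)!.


P(13,5) = 13!/8!
= 6227020800/40320
= 154440

P(13,5) = 154440


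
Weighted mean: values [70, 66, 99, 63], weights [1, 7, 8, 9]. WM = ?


Numerator = 70*1 + 66*7 + 99*8 + 63*9 = 1891
Denominator = 1 + 7 + 8 + 9 = 25
WM = 1891/25 = 75.6400

WM = 75.6400


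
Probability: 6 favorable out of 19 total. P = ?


P = 6/19 = 0.3158

P = 0.3158


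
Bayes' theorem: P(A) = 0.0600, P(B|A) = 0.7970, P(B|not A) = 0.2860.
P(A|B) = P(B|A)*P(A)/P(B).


P(B) = P(B|A)*P(A) + P(B|A')*P(A')
= 0.7970*0.0600 + 0.2860*0.9400
= 0.047820 + 0.268840 = 0.316660
P(A|B) = 0.047820/0.316660 = 0.1510

P(A|B) = 0.1510


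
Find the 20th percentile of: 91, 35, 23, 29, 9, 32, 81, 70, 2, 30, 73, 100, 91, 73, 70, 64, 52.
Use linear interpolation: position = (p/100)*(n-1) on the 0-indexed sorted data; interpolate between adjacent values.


Sorted: 2, 9, 23, 29, 30, 32, 35, 52, 64, 70, 70, 73, 73, 81, 91, 91, 100
n = 17
Index = 20/100 * 16 = 3.2000
Lower = data[3] = 29, Upper = data[4] = 30
P20 = 29 + 0.2000*(1) = 29.2000

P20 = 29.2000


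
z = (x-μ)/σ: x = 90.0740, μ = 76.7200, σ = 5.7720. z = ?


z = (90.0740 - 76.7200)/5.7720
= 13.3540/5.7720
= 2.3136

z = 2.3136


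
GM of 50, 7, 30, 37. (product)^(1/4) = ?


Product = 50 × 7 × 30 × 37 = 388500
GM = 388500^(1/4) = 24.9659

GM = 24.9659


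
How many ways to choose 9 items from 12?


C(12,9) = 12!/(9! × 3!)
= 479001600/(362880 × 6)
= 220

C(12,9) = 220


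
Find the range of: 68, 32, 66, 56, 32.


Max = 68, Min = 32
Range = 68 - 32 = 36

Range = 36


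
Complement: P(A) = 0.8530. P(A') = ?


P(not A) = 1 - 0.8530 = 0.1470

P(not A) = 0.1470


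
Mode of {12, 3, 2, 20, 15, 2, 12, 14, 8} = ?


Frequencies: 2:2, 3:1, 8:1, 12:2, 14:1, 15:1, 20:1
Max frequency = 2
Mode = 2, 12

Mode = 2, 12


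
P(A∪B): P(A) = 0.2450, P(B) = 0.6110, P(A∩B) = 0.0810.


P(A∪B) = 0.2450 + 0.6110 - 0.0810
= 0.8560 - 0.0810
= 0.7750

P(A∪B) = 0.7750


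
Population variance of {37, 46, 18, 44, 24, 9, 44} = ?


Mean = 31.7143
Squared deviations: 27.9388, 204.0816, 188.0816, 150.9388, 59.5102, 515.9388, 150.9388
Sum = 1297.4286
Variance = 1297.4286/7 = 185.3469

Variance = 185.3469


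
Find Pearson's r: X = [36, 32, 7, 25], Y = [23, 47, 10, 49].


Mean X = 25.0000, Mean Y = 32.2500
SD X = 11.113055, SD Y = 16.422165
Cov = 100.500000
r = 100.500000/(11.113055*16.422165) = 0.5507

r = 0.5507


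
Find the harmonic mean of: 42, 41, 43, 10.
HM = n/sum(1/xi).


Sum of reciprocals = 1/42 + 1/41 + 1/43 + 1/10 = 0.171456
HM = 4/0.171456 = 23.3297

HM = 23.3297


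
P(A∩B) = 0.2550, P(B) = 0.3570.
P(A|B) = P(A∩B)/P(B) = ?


P(A|B) = 0.2550/0.3570 = 0.7143

P(A|B) = 0.7143


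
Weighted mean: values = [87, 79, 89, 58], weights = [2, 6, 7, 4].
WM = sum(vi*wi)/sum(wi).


Numerator = 87*2 + 79*6 + 89*7 + 58*4 = 1503
Denominator = 2 + 6 + 7 + 4 = 19
WM = 1503/19 = 79.1053

WM = 79.1053


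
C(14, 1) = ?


C(14,1) = 14!/(1! × 13!)
= 87178291200/(1 × 6227020800)
= 14

C(14,1) = 14


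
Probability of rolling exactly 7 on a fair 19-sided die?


Favorable outcomes (roll = 7): 1
Total outcomes = 19
P = 1/19 = 0.0526

P = 0.0526


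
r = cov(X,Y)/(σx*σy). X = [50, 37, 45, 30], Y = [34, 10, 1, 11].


Mean X = 40.5000, Mean Y = 14.0000
SD X = 7.632169, SD Y = 12.186058
Cov = 44.250000
r = 44.250000/(7.632169*12.186058) = 0.4758

r = 0.4758


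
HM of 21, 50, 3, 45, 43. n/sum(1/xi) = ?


Sum of reciprocals = 1/21 + 1/50 + 1/3 + 1/45 + 1/43 = 0.446430
HM = 5/0.446430 = 11.2000

HM = 11.2000


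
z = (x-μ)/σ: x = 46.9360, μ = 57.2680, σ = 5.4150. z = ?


z = (46.9360 - 57.2680)/5.4150
= -10.3320/5.4150
= -1.9080

z = -1.9080


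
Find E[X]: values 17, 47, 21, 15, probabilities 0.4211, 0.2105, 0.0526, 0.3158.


E[X] = 17*0.4211 + 47*0.2105 + 21*0.0526 + 15*0.3158
= 7.1587 + 9.8935 + 1.1046 + 4.7370
= 22.8938

E[X] = 22.8938


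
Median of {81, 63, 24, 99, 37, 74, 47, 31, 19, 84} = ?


Sorted: 19, 24, 31, 37, 47, 63, 74, 81, 84, 99
n = 10 (even)
Middle values: 47 and 63
Median = (47+63)/2 = 55.0000

Median = 55.0000


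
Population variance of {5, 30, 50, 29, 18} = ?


Mean = 26.4000
Squared deviations: 457.9600, 12.9600, 556.9600, 6.7600, 70.5600
Sum = 1105.2000
Variance = 1105.2000/5 = 221.0400

Variance = 221.0400


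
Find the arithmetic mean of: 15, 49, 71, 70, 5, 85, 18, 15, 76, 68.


Sum = 15 + 49 + 71 + 70 + 5 + 85 + 18 + 15 + 76 + 68 = 472
n = 10
Mean = 472/10 = 47.2000

Mean = 47.2000


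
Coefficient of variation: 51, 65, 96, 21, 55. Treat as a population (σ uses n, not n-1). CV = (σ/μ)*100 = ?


Mean = 57.6000
SD = 24.1628
CV = (24.1628/57.6000)*100 = 41.9493%

CV = 41.9493%


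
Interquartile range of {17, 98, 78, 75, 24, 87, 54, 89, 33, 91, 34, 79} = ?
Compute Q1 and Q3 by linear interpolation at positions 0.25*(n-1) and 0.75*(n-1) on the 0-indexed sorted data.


Sorted: 17, 24, 33, 34, 54, 75, 78, 79, 87, 89, 91, 98
Q1 (25th %ile) = 33.7500
Q3 (75th %ile) = 87.5000
IQR = 87.5000 - 33.7500 = 53.7500

IQR = 53.7500


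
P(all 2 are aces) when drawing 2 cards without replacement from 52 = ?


P(all aces) = (4/52) × (3/51)
= 0.0045

P = 0.0045


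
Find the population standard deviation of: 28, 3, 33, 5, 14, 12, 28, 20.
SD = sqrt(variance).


Mean = 17.8750
Variance = 109.3594
SD = sqrt(109.3594) = 10.4575

SD = 10.4575


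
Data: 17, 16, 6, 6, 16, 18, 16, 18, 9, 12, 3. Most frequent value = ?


Frequencies: 3:1, 6:2, 9:1, 12:1, 16:3, 17:1, 18:2
Max frequency = 3
Mode = 16

Mode = 16


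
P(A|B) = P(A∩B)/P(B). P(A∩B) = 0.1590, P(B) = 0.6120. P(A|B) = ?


P(A|B) = 0.1590/0.6120 = 0.2598

P(A|B) = 0.2598


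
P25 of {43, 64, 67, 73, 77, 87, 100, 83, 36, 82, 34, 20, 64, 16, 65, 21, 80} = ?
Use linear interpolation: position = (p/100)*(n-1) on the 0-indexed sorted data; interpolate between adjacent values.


Sorted: 16, 20, 21, 34, 36, 43, 64, 64, 65, 67, 73, 77, 80, 82, 83, 87, 100
n = 17
Index = 25/100 * 16 = 4.0000
Lower = data[4] = 36, Upper = data[5] = 43
P25 = 36 + 0*(7) = 36.0000

P25 = 36.0000


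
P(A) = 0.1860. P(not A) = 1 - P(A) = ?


P(not A) = 1 - 0.1860 = 0.8140

P(not A) = 0.8140


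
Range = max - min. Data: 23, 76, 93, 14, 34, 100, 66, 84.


Max = 100, Min = 14
Range = 100 - 14 = 86

Range = 86


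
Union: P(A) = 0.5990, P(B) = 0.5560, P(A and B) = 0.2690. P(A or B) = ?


P(A∪B) = 0.5990 + 0.5560 - 0.2690
= 1.1550 - 0.2690
= 0.8860

P(A∪B) = 0.8860


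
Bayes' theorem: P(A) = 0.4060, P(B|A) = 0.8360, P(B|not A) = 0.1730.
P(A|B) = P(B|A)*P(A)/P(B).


P(B) = P(B|A)*P(A) + P(B|A')*P(A')
= 0.8360*0.4060 + 0.1730*0.5940
= 0.339416 + 0.102762 = 0.442178
P(A|B) = 0.339416/0.442178 = 0.7676

P(A|B) = 0.7676


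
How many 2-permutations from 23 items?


P(23,2) = 23!/21!
= 25852016738884976640000/51090942171709440000
= 506

P(23,2) = 506


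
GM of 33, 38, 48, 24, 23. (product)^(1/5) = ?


Product = 33 × 38 × 48 × 24 × 23 = 33225984
GM = 33225984^(1/5) = 31.9371

GM = 31.9371


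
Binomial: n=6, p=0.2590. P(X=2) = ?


C(6,2) = 15
p^2 = 0.067081
(1-p)^4 = 0.301490
P = 15 * 0.067081 * 0.301490 = 0.3034

P(X=2) = 0.3034


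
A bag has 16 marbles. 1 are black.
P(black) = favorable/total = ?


P = 1/16 = 0.0625

P = 0.0625


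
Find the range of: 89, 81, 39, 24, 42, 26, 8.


Max = 89, Min = 8
Range = 89 - 8 = 81

Range = 81


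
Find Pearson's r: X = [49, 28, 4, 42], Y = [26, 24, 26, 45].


Mean X = 30.7500, Mean Y = 30.2500
SD X = 17.195566, SD Y = 8.554969
Cov = 54.812500
r = 54.812500/(17.195566*8.554969) = 0.3726

r = 0.3726


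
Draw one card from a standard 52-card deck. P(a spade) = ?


13 spades in 52 cards
P = 13/52 = 0.2500

P = 0.2500


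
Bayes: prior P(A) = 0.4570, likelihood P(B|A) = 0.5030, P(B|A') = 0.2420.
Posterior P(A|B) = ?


P(B) = P(B|A)*P(A) + P(B|A')*P(A')
= 0.5030*0.4570 + 0.2420*0.5430
= 0.229871 + 0.131406 = 0.361277
P(A|B) = 0.229871/0.361277 = 0.6363

P(A|B) = 0.6363


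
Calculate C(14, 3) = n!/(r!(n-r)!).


C(14,3) = 14!/(3! × 11!)
= 87178291200/(6 × 39916800)
= 364

C(14,3) = 364


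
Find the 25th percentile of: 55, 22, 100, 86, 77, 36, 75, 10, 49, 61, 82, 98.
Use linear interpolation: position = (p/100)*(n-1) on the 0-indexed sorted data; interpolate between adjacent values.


Sorted: 10, 22, 36, 49, 55, 61, 75, 77, 82, 86, 98, 100
n = 12
Index = 25/100 * 11 = 2.7500
Lower = data[2] = 36, Upper = data[3] = 49
P25 = 36 + 0.7500*(13) = 45.7500

P25 = 45.7500


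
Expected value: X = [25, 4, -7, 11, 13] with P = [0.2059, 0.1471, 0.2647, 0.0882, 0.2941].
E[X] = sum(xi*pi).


E[X] = 25*0.2059 + 4*0.1471 - 7*0.2647 + 11*0.0882 + 13*0.2941
= 5.1475 + 0.5884 - 1.8529 + 0.9702 + 3.8233
= 8.6765

E[X] = 8.6765


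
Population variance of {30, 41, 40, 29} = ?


Mean = 35.0000
Squared deviations: 25.0000, 36.0000, 25.0000, 36.0000
Sum = 122.0000
Variance = 122.0000/4 = 30.5000

Variance = 30.5000


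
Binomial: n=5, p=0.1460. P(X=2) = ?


C(5,2) = 10
p^2 = 0.021316
(1-p)^3 = 0.622836
P = 10 * 0.021316 * 0.622836 = 0.1328

P(X=2) = 0.1328


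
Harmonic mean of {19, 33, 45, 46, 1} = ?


Sum of reciprocals = 1/19 + 1/33 + 1/45 + 1/46 + 1/1 = 1.126896
HM = 5/1.126896 = 4.4370

HM = 4.4370


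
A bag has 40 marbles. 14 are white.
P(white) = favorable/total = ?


P = 14/40 = 0.3500

P = 0.3500


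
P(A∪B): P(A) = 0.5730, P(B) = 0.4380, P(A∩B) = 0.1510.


P(A∪B) = 0.5730 + 0.4380 - 0.1510
= 1.0110 - 0.1510
= 0.8600

P(A∪B) = 0.8600


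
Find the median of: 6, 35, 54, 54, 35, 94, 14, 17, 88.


Sorted: 6, 14, 17, 35, 35, 54, 54, 88, 94
n = 9 (odd)
Middle value = 35

Median = 35


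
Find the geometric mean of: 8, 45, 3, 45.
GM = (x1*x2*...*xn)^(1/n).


Product = 8 × 45 × 3 × 45 = 48600
GM = 48600^(1/4) = 14.8477

GM = 14.8477


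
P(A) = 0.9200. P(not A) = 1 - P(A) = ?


P(not A) = 1 - 0.9200 = 0.0800

P(not A) = 0.0800


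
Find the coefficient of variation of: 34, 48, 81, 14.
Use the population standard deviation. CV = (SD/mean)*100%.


Mean = 44.2500
SD = 24.4170
CV = (24.4170/44.2500)*100 = 55.1796%

CV = 55.1796%


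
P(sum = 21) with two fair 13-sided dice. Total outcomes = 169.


Total outcomes = 13×13 = 169
Favorable (sum = 21): 6
P = 6/169 = 0.0355

P = 0.0355


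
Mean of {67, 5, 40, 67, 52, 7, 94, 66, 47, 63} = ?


Sum = 67 + 5 + 40 + 67 + 52 + 7 + 94 + 66 + 47 + 63 = 508
n = 10
Mean = 508/10 = 50.8000

Mean = 50.8000


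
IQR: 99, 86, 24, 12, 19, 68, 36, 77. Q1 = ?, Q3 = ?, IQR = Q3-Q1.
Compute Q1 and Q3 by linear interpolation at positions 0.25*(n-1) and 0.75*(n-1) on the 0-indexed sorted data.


Sorted: 12, 19, 24, 36, 68, 77, 86, 99
Q1 (25th %ile) = 22.7500
Q3 (75th %ile) = 79.2500
IQR = 79.2500 - 22.7500 = 56.5000

IQR = 56.5000


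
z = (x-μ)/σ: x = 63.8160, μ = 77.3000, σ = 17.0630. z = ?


z = (63.8160 - 77.3000)/17.0630
= -13.4840/17.0630
= -0.7902

z = -0.7902


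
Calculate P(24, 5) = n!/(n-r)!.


P(24,5) = 24!/19!
= 620448401733239439360000/121645100408832000
= 5100480

P(24,5) = 5100480


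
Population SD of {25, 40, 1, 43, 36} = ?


Mean = 29.0000
Variance = 233.2000
SD = sqrt(233.2000) = 15.2709

SD = 15.2709


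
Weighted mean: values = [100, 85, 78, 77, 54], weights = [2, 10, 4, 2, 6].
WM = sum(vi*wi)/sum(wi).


Numerator = 100*2 + 85*10 + 78*4 + 77*2 + 54*6 = 1840
Denominator = 2 + 10 + 4 + 2 + 6 = 24
WM = 1840/24 = 76.6667

WM = 76.6667


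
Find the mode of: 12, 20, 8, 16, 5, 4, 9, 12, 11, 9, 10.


Frequencies: 4:1, 5:1, 8:1, 9:2, 10:1, 11:1, 12:2, 16:1, 20:1
Max frequency = 2
Mode = 9, 12

Mode = 9, 12


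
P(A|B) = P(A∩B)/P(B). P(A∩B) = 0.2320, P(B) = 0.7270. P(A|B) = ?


P(A|B) = 0.2320/0.7270 = 0.3191

P(A|B) = 0.3191


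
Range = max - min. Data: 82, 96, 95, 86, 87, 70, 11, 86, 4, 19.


Max = 96, Min = 4
Range = 96 - 4 = 92

Range = 92


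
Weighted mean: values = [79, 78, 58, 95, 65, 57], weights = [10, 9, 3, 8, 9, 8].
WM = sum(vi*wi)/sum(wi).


Numerator = 79*10 + 78*9 + 58*3 + 95*8 + 65*9 + 57*8 = 3467
Denominator = 10 + 9 + 3 + 8 + 9 + 8 = 47
WM = 3467/47 = 73.7660

WM = 73.7660


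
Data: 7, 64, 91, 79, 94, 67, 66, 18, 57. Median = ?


Sorted: 7, 18, 57, 64, 66, 67, 79, 91, 94
n = 9 (odd)
Middle value = 66

Median = 66


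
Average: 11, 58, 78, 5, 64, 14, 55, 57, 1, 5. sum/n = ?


Sum = 11 + 58 + 78 + 5 + 64 + 14 + 55 + 57 + 1 + 5 = 348
n = 10
Mean = 348/10 = 34.8000

Mean = 34.8000


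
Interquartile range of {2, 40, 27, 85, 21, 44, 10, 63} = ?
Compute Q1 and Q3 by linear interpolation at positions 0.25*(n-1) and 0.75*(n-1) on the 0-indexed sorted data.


Sorted: 2, 10, 21, 27, 40, 44, 63, 85
Q1 (25th %ile) = 18.2500
Q3 (75th %ile) = 48.7500
IQR = 48.7500 - 18.2500 = 30.5000

IQR = 30.5000


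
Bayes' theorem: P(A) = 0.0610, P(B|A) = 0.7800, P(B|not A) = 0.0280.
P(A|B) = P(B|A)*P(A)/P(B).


P(B) = P(B|A)*P(A) + P(B|A')*P(A')
= 0.7800*0.0610 + 0.0280*0.9390
= 0.047580 + 0.026292 = 0.073872
P(A|B) = 0.047580/0.073872 = 0.6441

P(A|B) = 0.6441


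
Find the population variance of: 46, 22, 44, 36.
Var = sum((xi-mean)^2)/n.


Mean = 37.0000
Squared deviations: 81.0000, 225.0000, 49.0000, 1.0000
Sum = 356.0000
Variance = 356.0000/4 = 89.0000

Variance = 89.0000


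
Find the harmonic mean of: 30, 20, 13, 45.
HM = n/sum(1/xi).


Sum of reciprocals = 1/30 + 1/20 + 1/13 + 1/45 = 0.182479
HM = 4/0.182479 = 21.9204

HM = 21.9204


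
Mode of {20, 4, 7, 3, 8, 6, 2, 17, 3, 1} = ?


Frequencies: 1:1, 2:1, 3:2, 4:1, 6:1, 7:1, 8:1, 17:1, 20:1
Max frequency = 2
Mode = 3

Mode = 3


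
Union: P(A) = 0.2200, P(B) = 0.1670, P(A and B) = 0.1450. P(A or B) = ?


P(A∪B) = 0.2200 + 0.1670 - 0.1450
= 0.3870 - 0.1450
= 0.2420

P(A∪B) = 0.2420


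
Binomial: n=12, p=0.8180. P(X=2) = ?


C(12,2) = 66
p^2 = 0.669124
(1-p)^10 = 3.987621e-08
P = 66 * 0.669124 * 3.987621e-08 = 1.7610e-06

P(X=2) = 1.7610e-06


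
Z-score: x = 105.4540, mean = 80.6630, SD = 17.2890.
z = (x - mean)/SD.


z = (105.4540 - 80.6630)/17.2890
= 24.7910/17.2890
= 1.4339

z = 1.4339


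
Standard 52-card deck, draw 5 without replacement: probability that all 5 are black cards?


P(all black cards) = (26/52) × (25/51) × (24/50) × (23/49) × (22/48)
= 0.0253

P = 0.0253


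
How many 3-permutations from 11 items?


P(11,3) = 11!/8!
= 39916800/40320
= 990

P(11,3) = 990


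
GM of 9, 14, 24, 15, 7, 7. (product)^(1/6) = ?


Product = 9 × 14 × 24 × 15 × 7 × 7 = 2222640
GM = 2222640^(1/6) = 11.4238

GM = 11.4238


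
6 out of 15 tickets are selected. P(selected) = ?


P = 6/15 = 0.4000

P = 0.4000


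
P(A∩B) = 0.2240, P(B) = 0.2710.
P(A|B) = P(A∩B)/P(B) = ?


P(A|B) = 0.2240/0.2710 = 0.8266

P(A|B) = 0.8266


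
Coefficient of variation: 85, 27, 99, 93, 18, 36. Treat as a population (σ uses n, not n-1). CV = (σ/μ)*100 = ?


Mean = 59.6667
SD = 33.3250
CV = (33.3250/59.6667)*100 = 55.8520%

CV = 55.8520%


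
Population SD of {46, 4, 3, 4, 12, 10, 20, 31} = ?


Mean = 16.2500
Variance = 206.1875
SD = sqrt(206.1875) = 14.3592

SD = 14.3592


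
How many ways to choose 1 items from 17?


C(17,1) = 17!/(1! × 16!)
= 355687428096000/(1 × 20922789888000)
= 17

C(17,1) = 17


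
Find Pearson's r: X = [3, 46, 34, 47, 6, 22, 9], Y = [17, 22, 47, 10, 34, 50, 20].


Mean X = 23.8571, Mean Y = 28.5714
SD X = 17.348763, SD Y = 14.261408
Cov = -22.346939
r = -22.346939/(17.348763*14.261408) = -0.0903

r = -0.0903


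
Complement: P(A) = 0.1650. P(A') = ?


P(not A) = 1 - 0.1650 = 0.8350

P(not A) = 0.8350


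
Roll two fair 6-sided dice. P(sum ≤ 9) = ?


Total outcomes = 6×6 = 36
Favorable (sum ≤ 9): 30
P = 30/36 = 0.8333

P = 0.8333


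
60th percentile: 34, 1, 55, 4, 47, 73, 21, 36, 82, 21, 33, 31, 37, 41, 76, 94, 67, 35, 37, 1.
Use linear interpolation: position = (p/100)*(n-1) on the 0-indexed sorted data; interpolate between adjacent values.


Sorted: 1, 1, 4, 21, 21, 31, 33, 34, 35, 36, 37, 37, 41, 47, 55, 67, 73, 76, 82, 94
n = 20
Index = 60/100 * 19 = 11.4000
Lower = data[11] = 37, Upper = data[12] = 41
P60 = 37 + 0.4000*(4) = 38.6000

P60 = 38.6000


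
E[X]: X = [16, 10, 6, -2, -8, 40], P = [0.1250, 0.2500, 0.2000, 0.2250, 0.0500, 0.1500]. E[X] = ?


E[X] = 16*0.1250 + 10*0.2500 + 6*0.2000 - 2*0.2250 - 8*0.0500 + 40*0.1500
= 2.0000 + 2.5000 + 1.2000 - 0.4500 - 0.4000 + 6.0000
= 10.8500

E[X] = 10.8500


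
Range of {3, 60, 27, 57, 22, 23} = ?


Max = 60, Min = 3
Range = 60 - 3 = 57

Range = 57


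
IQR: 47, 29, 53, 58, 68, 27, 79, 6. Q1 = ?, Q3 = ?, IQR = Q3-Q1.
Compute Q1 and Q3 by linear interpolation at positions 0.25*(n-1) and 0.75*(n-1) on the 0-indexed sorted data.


Sorted: 6, 27, 29, 47, 53, 58, 68, 79
Q1 (25th %ile) = 28.5000
Q3 (75th %ile) = 60.5000
IQR = 60.5000 - 28.5000 = 32.0000

IQR = 32.0000


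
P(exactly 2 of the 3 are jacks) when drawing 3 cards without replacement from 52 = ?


Hypergeometric: P(X=2) = C(4,2)·C(48,1) / C(52,3)
= 6 × 48 / 22100
= 288/22100 = 0.0130

P = 0.0130


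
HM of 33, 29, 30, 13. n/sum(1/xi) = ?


Sum of reciprocals = 1/33 + 1/29 + 1/30 + 1/13 = 0.175042
HM = 4/0.175042 = 22.8516

HM = 22.8516


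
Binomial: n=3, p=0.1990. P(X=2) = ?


C(3,2) = 3
p^2 = 0.039601
(1-p)^1 = 0.801000
P = 3 * 0.039601 * 0.801000 = 0.0952

P(X=2) = 0.0952


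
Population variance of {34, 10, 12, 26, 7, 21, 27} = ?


Mean = 19.5714
Squared deviations: 208.1837, 91.6122, 57.3265, 41.3265, 158.0408, 2.0408, 55.1837
Sum = 613.7143
Variance = 613.7143/7 = 87.6735

Variance = 87.6735


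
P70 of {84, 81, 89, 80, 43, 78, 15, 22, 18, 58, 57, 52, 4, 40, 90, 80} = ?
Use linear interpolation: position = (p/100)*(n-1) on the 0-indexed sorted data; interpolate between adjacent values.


Sorted: 4, 15, 18, 22, 40, 43, 52, 57, 58, 78, 80, 80, 81, 84, 89, 90
n = 16
Index = 70/100 * 15 = 10.5000
Lower = data[10] = 80, Upper = data[11] = 80
P70 = 80 + 0.5000*(0) = 80.0000

P70 = 80.0000


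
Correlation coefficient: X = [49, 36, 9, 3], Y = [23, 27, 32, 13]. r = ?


Mean X = 24.2500, Mean Y = 23.7500
SD X = 18.939047, SD Y = 6.977643
Cov = 30.562500
r = 30.562500/(18.939047*6.977643) = 0.2313

r = 0.2313


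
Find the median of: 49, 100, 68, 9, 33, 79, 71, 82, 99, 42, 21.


Sorted: 9, 21, 33, 42, 49, 68, 71, 79, 82, 99, 100
n = 11 (odd)
Middle value = 68

Median = 68


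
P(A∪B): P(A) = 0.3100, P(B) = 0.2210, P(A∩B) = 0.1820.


P(A∪B) = 0.3100 + 0.2210 - 0.1820
= 0.5310 - 0.1820
= 0.3490

P(A∪B) = 0.3490


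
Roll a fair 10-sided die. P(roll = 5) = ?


Favorable outcomes (roll = 5): 1
Total outcomes = 10
P = 1/10 = 0.1000

P = 0.1000


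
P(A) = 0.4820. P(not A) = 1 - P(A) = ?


P(not A) = 1 - 0.4820 = 0.5180

P(not A) = 0.5180


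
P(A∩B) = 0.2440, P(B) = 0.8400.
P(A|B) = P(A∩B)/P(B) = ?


P(A|B) = 0.2440/0.8400 = 0.2905

P(A|B) = 0.2905


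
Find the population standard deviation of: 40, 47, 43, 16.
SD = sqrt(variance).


Mean = 36.5000
Variance = 146.2500
SD = sqrt(146.2500) = 12.0934

SD = 12.0934


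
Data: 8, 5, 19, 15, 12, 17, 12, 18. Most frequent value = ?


Frequencies: 5:1, 8:1, 12:2, 15:1, 17:1, 18:1, 19:1
Max frequency = 2
Mode = 12

Mode = 12


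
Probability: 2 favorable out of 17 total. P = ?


P = 2/17 = 0.1176

P = 0.1176


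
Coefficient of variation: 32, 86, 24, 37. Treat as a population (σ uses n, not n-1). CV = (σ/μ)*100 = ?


Mean = 44.7500
SD = 24.2629
CV = (24.2629/44.7500)*100 = 54.2187%

CV = 54.2187%


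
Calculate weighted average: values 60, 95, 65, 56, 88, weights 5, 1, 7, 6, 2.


Numerator = 60*5 + 95*1 + 65*7 + 56*6 + 88*2 = 1362
Denominator = 5 + 1 + 7 + 6 + 2 = 21
WM = 1362/21 = 64.8571

WM = 64.8571


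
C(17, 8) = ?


C(17,8) = 17!/(8! × 9!)
= 355687428096000/(40320 × 362880)
= 24310

C(17,8) = 24310


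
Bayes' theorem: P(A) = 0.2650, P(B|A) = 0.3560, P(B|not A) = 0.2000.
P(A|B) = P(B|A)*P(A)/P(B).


P(B) = P(B|A)*P(A) + P(B|A')*P(A')
= 0.3560*0.2650 + 0.2000*0.7350
= 0.094340 + 0.147000 = 0.241340
P(A|B) = 0.094340/0.241340 = 0.3909

P(A|B) = 0.3909


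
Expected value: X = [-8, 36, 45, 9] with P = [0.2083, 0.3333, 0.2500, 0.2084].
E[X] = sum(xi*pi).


E[X] = -8*0.2083 + 36*0.3333 + 45*0.2500 + 9*0.2084
= -1.6664 + 11.9988 + 11.2500 + 1.8756
= 23.4580

E[X] = 23.4580


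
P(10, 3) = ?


P(10,3) = 10!/7!
= 3628800/5040
= 720

P(10,3) = 720


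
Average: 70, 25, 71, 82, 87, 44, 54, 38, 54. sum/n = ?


Sum = 70 + 25 + 71 + 82 + 87 + 44 + 54 + 38 + 54 = 525
n = 9
Mean = 525/9 = 58.3333

Mean = 58.3333


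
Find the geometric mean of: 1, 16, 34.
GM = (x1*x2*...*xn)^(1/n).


Product = 1 × 16 × 34 = 544
GM = 544^(1/3) = 8.1633

GM = 8.1633


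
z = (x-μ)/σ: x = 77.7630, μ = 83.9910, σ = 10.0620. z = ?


z = (77.7630 - 83.9910)/10.0620
= -6.2280/10.0620
= -0.6190

z = -0.6190


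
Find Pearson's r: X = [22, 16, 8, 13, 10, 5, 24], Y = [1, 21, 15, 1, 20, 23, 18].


Mean X = 14.0000, Mean Y = 14.1429
SD X = 6.568322, SD Y = 8.626017
Cov = -21.142857
r = -21.142857/(6.568322*8.626017) = -0.3732

r = -0.3732


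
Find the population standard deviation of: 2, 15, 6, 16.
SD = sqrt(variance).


Mean = 9.7500
Variance = 35.1875
SD = sqrt(35.1875) = 5.9319

SD = 5.9319


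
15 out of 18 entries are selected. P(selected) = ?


P = 15/18 = 0.8333

P = 0.8333


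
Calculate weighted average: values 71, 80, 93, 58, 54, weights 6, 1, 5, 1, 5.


Numerator = 71*6 + 80*1 + 93*5 + 58*1 + 54*5 = 1299
Denominator = 6 + 1 + 5 + 1 + 5 = 18
WM = 1299/18 = 72.1667

WM = 72.1667


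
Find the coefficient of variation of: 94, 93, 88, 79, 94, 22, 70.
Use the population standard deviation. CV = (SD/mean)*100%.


Mean = 77.1429
SD = 24.0026
CV = (24.0026/77.1429)*100 = 31.1144%

CV = 31.1144%


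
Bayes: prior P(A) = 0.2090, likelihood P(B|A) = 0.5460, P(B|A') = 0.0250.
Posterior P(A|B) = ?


P(B) = P(B|A)*P(A) + P(B|A')*P(A')
= 0.5460*0.2090 + 0.0250*0.7910
= 0.114114 + 0.019775 = 0.133889
P(A|B) = 0.114114/0.133889 = 0.8523

P(A|B) = 0.8523
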